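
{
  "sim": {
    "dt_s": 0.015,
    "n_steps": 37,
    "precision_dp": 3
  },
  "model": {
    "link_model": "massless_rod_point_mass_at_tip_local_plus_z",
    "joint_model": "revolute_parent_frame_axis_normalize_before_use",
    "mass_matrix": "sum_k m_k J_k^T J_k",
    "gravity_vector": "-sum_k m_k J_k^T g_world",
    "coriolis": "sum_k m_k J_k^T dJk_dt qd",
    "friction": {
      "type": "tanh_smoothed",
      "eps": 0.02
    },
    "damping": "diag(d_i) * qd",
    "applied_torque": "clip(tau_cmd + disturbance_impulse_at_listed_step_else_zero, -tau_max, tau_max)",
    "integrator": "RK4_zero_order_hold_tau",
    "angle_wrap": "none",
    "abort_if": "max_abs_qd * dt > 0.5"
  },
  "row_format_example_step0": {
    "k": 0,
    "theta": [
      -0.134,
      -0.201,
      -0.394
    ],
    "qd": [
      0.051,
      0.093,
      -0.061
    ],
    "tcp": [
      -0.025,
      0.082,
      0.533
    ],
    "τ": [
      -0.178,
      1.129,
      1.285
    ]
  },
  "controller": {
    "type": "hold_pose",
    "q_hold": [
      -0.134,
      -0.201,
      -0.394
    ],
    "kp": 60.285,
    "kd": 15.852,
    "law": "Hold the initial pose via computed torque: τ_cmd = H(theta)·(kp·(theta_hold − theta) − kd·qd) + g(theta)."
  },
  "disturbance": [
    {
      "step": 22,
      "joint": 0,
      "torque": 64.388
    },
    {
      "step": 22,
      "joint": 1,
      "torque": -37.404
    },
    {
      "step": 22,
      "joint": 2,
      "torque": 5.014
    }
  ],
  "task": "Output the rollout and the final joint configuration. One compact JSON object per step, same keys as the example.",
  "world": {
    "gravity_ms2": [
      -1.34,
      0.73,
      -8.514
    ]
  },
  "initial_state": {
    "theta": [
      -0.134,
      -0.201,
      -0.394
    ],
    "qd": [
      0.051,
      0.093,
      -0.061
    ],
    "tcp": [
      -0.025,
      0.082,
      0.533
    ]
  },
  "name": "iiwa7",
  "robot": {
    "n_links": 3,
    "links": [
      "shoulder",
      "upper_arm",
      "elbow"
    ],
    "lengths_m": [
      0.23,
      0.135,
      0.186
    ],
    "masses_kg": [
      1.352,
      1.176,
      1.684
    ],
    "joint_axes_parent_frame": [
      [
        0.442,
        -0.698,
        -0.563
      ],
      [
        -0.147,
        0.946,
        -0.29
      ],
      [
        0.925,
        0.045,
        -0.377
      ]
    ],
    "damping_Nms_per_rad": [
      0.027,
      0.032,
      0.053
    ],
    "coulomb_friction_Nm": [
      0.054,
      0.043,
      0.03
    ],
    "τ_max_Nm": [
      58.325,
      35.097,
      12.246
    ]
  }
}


{"k":1,"theta":[-0.134,-0.2,-0.395],"qd":[0.014,0.034,-0.019],"tcp":[-0.025,0.083,0.533],"\u03c4":[-0.176,1.152,1.276]}
{"k":2,"theta":[-0.133,-0.2,-0.395],"qd":[-0.001,0.009,-0.002],"tcp":[-0.025,0.083,0.533],"\u03c4":[-0.182,1.168,1.272]}
{"k":3,"theta":[-0.133,-0.2,-0.395],"qd":[-0.003,0.003,0.0],"tcp":[-0.025,0.083,0.533],"\u03c4":[-0.192,1.176,1.272]}
{"k":4,"theta":[-0.134,-0.2,-0.395],"qd":[-0.002,0.001,0.0],"tcp":[-0.025,0.083,0.533],"\u03c4":[-0.2,1.182,1.272]}
{"k":5,"theta":[-0.134,-0.2,-0.395],"qd":[-0.001,0.0,0.0],"tcp":[-0.025,0.083,0.533],"\u03c4":[-0.206,1.186,1.272]}
{"k":6,"theta":[-0.134,-0.2,-0.395],"qd":[-0.001,-0.0,0.0],"tcp":[-0.025,0.083,0.533],"\u03c4":[-0.211,1.19,1.271]}
{"k":7,"theta":[-0.134,-0.2,-0.395],"qd":[-0.0,-0.0,0.0],"tcp":[-0.025,0.083,0.533],"\u03c4":[-0.215,1.192,1.271]}
{"k":8,"theta":[-0.134,-0.2,-0.395],"qd":[-0.0,-0.001,0.0],"tcp":[-0.025,0.083,0.533],"\u03c4":[-0.218,1.194,1.271]}
{"k":9,"theta":[-0.134,-0.2,-0.395],"qd":[0.0,-0.001,0.0],"tcp":[-0.025,0.083,0.533],"\u03c4":[-0.22,1.195,1.271]}
{"k":10,"theta":[-0.134,-0.2,-0.395],"qd":[0.0,-0.001,0.0],"tcp":[-0.025,0.083,0.533],"\u03c4":[-0.222,1.197,1.271]}
{"k":11,"theta":[-0.134,-0.2,-0.395],"qd":[0.0,-0.001,0.0],"tcp":[-0.025,0.083,0.533],"\u03c4":[-0.223,1.198,1.271]}
{"k":12,"theta":[-0.134,-0.2,-0.395],"qd":[0.0,-0.001,0.0],"tcp":[-0.025,0.083,0.533],"\u03c4":[-0.224,1.198,1.271]}
{"k":13,"theta":[-0.134,-0.2,-0.395],"qd":[0.0,-0.001,0.0],"tcp":[-0.025,0.083,0.533],"\u03c4":[-0.225,1.199,1.271]}
{"k":14,"theta":[-0.134,-0.2,-0.395],"qd":[0.0,-0.001,0.0],"tcp":[-0.025,0.083,0.533],"\u03c4":[-0.226,1.199,1.271]}
{"k":15,"theta":[-0.134,-0.2,-0.395],"qd":[0.0,-0.001,0.0],"tcp":[-0.025,0.083,0.533],"\u03c4":[-0.226,1.2,1.271]}
{"k":16,"theta":[-0.134,-0.2,-0.395],"qd":[0.0,-0.001,0.0],"tcp":[-0.025,0.083,0.533],"\u03c4":[-0.227,1.2,1.271]}
{"k":17,"theta":[-0.134,-0.2,-0.395],"qd":[0.0,-0.001,0.0],"tcp":[-0.025,0.083,0.533],"\u03c4":[-0.227,1.2,1.271]}
{"k":18,"theta":[-0.134,-0.2,-0.395],"qd":[0.0,-0.001,0.0],"tcp":[-0.025,0.083,0.533],"\u03c4":[-0.228,1.201,1.271]}
{"k":19,"theta":[-0.134,-0.2,-0.395],"qd":[0.0,-0.001,0.0],"tcp":[-0.025,0.083,0.533],"\u03c4":[-0.228,1.201,1.271]}
{"k":20,"theta":[-0.134,-0.2,-0.395],"qd":[0.0,-0.001,0.0],"tcp":[-0.025,0.083,0.533],"\u03c4":[-0.228,1.201,1.271]}
{"k":21,"theta":[-0.134,-0.2,-0.395],"qd":[0.0,-0.001,0.0],"tcp":[-0.025,0.083,0.533],"\u03c4":[-0.228,1.201,1.27]}
{"k":22,"theta":[-0.134,-0.2,-0.395],"qd":[0.0,-0.001,0.0],"tcp":[-0.025,0.083,0.533],"\u03c4":[58.325,-35.097,6.284]}
{"k":23,"theta":[-0.122,-0.208,-0.39],"qd":[1.48,-1.018,0.672],"tcp":[-0.031,0.079,0.534],"\u03c4":[-14.697,10.151,0.003]}
{"k":24,"theta":[-0.103,-0.221,-0.38],"qd":[1.145,-0.717,0.574],"tcp":[-0.041,0.072,0.534],"\u03c4":[-12.268,8.6,0.139]}
{"k":25,"theta":[-0.088,-0.23,-0.373],"qd":[0.864,-0.492,0.454],"tcp":[-0.048,0.067,0.534],"\u03c4":[-10.233,7.317,0.286]}
{"k":26,"theta":[-0.076,-0.236,-0.367],"qd":[0.631,-0.323,0.334],"tcp":[-0.054,0.063,0.534],"\u03c4":[-8.527,6.254,0.428]}
{"k":27,"theta":[-0.068,-0.24,-0.362],"qd":[0.439,-0.196,0.226],"tcp":[-0.057,0.06,0.534],"\u03c4":[-7.1,5.371,0.558]}
{"k":28,"theta":[-0.063,-0.242,-0.36],"qd":[0.283,-0.101,0.134],"tcp":[-0.06,0.059,0.534],"\u03c4":[-5.905,4.637,0.674]}
{"k":29,"theta":[-0.06,-0.243,-0.358],"qd":[0.157,-0.029,0.06],"tcp":[-0.061,0.058,0.534],"\u03c4":[-4.906,4.025,0.775]}
{"k":30,"theta":[-0.058,-0.243,-0.358],"qd":[0.048,0.011,0.009],"tcp":[-0.062,0.057,0.534],"\u03c4":[-4.071,3.522,0.859]}
{"k":31,"theta":[-0.058,-0.243,-0.358],"qd":[-0.042,0.03,-0.017],"tcp":[-0.062,0.057,0.534],"\u03c4":[-3.387,3.114,0.923]}
{"k":32,"theta":[-0.059,-0.242,-0.358],"qd":[-0.104,0.053,-0.035],"tcp":[-0.061,0.058,0.534],"\u03c4":[-2.83,2.777,0.971]}
{"k":33,"theta":[-0.061,-0.241,-0.359],"qd":[-0.152,0.068,-0.046],"tcp":[-0.06,0.058,0.534],"\u03c4":[-2.367,2.497,1.01]}
{"k":34,"theta":[-0.064,-0.24,-0.36],"qd":[-0.186,0.079,-0.053],"tcp":[-0.059,0.059,0.534],"\u03c4":[-1.982,2.264,1.043]}
{"k":35,"theta":[-0.067,-0.239,-0.36],"qd":[-0.211,0.086,-0.057],"tcp":[-0.058,0.06,0.534],"\u03c4":[-1.663,2.071,1.069]}
{"k":36,"theta":[-0.07,-0.237,-0.361],"qd":[-0.226,0.091,-0.059],"tcp":[-0.056,0.061,0.534],"\u03c4":[-1.398,1.912,1.092]}
{"k":37,"theta":[-0.073,-0.236,-0.362],"qd":[-0.235,0.093,-0.059],"tcp":[-0.055,0.062,0.534]}
{"summary": "final theta (rad): -0.073 -0.236 -0.362"}


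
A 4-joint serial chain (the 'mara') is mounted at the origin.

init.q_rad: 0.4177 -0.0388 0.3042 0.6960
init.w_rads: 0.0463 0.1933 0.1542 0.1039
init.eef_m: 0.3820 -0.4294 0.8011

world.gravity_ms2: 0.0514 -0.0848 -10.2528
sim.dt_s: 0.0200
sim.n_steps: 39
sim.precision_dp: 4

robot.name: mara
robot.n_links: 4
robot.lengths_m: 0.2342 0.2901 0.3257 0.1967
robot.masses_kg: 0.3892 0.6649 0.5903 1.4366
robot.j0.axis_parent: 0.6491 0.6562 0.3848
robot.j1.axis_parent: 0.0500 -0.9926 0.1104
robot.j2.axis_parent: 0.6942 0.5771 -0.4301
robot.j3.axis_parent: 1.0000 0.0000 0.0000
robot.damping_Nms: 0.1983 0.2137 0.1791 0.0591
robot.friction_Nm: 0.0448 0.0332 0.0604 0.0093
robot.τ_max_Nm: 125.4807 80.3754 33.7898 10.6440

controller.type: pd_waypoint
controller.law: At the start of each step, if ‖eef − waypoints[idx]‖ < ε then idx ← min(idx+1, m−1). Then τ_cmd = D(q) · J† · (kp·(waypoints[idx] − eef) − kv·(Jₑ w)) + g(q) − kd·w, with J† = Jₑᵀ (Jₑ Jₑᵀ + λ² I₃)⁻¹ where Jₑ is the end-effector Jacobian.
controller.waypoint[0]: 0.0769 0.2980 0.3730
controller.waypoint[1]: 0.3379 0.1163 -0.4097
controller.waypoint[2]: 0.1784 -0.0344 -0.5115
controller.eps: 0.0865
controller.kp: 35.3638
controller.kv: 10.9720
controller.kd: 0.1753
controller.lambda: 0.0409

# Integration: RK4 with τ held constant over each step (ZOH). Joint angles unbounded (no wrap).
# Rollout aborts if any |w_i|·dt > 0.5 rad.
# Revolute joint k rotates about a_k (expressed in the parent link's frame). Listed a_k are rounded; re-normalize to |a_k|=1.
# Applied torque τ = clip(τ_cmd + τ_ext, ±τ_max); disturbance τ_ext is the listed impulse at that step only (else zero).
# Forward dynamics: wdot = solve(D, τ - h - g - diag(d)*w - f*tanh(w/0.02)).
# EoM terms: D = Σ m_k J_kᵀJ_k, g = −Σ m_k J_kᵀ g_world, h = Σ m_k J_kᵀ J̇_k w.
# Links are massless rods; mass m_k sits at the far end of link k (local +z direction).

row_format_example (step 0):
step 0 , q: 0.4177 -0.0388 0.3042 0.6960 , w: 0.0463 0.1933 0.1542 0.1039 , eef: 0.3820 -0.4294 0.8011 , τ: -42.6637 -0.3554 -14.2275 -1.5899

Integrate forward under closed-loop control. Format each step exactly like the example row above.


step 1 , q: 0.3997 -0.0537 0.3199 0.7244 , w: -1.8319 -1.6830 1.4118 2.6370 , eef: 0.3785 -0.4262 0.7977 , τ: -34.3332 0.8565 -12.1741 -1.9180
step 2 , q: 0.3498 -0.1016 0.3567 0.7897 , w: -3.1800 -3.1481 2.3002 3.7253 , eef: 0.3718 -0.4139 0.7906 , τ: -25.7716 1.5680 -9.9048 -1.7403
step 3 , q: 0.2779 -0.1760 0.4044 0.8699 , w: -4.0470 -4.3350 2.5115 4.1667 , eef: 0.3622 -0.3944 0.7814 , τ: -18.1843 1.9870 -7.7715 -1.5054
step 4 , q: 0.1925 -0.2716 0.4501 0.9568 , w: -4.5454 -5.2631 2.0924 4.4281 , eef: 0.3503 -0.3694 0.7710 , τ: -12.1275 2.3331 -5.9399 -1.3757
step 5 , q: 0.0996 -0.3829 0.4832 1.0485 , w: -4.7879 -5.9039 1.2511 4.6760 , eef: 0.3367 -0.3405 0.7600 , τ: -7.7345 2.7723 -4.4461 -1.3683
step 6 , q: 0.0035 -0.5042 0.4975 1.1448 , w: -4.8624 -6.2361 0.2141 4.9099 , eef: 0.3224 -0.3092 0.7485 , τ: -4.9154 3.3892 -3.2695 -1.4494
step 7 , q: -0.0933 -0.6293 0.4913 1.2446 , w: -4.8510 -6.2956 -0.8022 5.0300 , eef: 0.3080 -0.2765 0.7365 , τ: -3.4096 4.1630 -2.3917 -1.5727
step 8 , q: -0.1892 -0.7533 0.4656 1.3460 , w: -4.7606 -6.1073 -1.7405 5.0823 , eef: 0.2941 -0.2436 0.7239 , τ: -2.8441 5.0374 -1.7557 -1.7277
step 9 , q: -0.2826 -0.8715 0.4227 1.4475 , w: -4.5987 -5.7206 -2.5285 5.0683 , eef: 0.2809 -0.2114 0.7104 , τ: -2.8373 5.9248 -1.3236 -1.9004
step 10 , q: -0.3722 -0.9805 0.3659 1.5483 , w: -4.3635 -5.1875 -3.1189 5.0064 , eef: 0.2685 -0.1806 0.6963 , τ: -3.0659 6.7434 -1.0609 -2.0830
step 11 , q: -0.4563 -1.0779 0.2996 1.6476 , w: -4.0530 -4.5553 -3.4867 4.9218 , eef: 0.2568 -0.1517 0.6815 , τ: -3.3048 7.4285 -0.9267 -2.2689
step 12 , q: -0.5336 -1.1620 0.2281 1.7450 , w: -3.6784 -3.8717 -3.6297 4.8306 , eef: 0.2456 -0.1247 0.6664 , τ: -3.4231 7.9275 -0.8725 -2.4495
step 13 , q: -0.6030 -1.2324 0.1559 1.8407 , w: -3.2669 -3.1840 -3.5728 4.7363 , eef: 0.2348 -0.0998 0.6512 , τ: -3.3661 8.2022 -0.8481 -2.6145
step 14 , q: -0.6641 -1.2894 0.0863 1.9344 , w: -2.8535 -2.5346 -3.3632 4.6334 , eef: 0.2243 -0.0766 0.6363 , τ: -3.1338 8.2399 -0.8131 -2.7544
step 15 , q: -0.7172 -1.3340 0.0221 2.0259 , w: -2.4707 -1.9543 -3.0568 4.5137 , eef: 0.2142 -0.0548 0.6217 , τ: -2.7591 8.0593 -0.7442 -2.8633
step 16 , q: -0.7631 -1.3680 -0.0355 2.1148 , w: -2.1397 -1.4598 -2.7042 4.3710 , eef: 0.2044 -0.0343 0.6078 , τ: -2.2871 7.7032 -0.6351 -2.9389
step 17 , q: -0.8030 -1.3929 -0.0860 2.2006 , w: -1.8695 -1.0550 -2.3436 4.2036 , eef: 0.1950 -0.0147 0.5945 , τ: -1.7623 7.2256 -0.4916 -2.9830
step 18 , q: -0.8382 -1.4107 -0.1293 2.2828 , w: -1.6591 -0.7349 -1.9987 4.0138 , eef: 0.1860 0.0040 0.5820 , τ: -1.2210 6.6795 -0.3250 -2.9994
step 19 , q: -0.8697 -1.4228 -0.1660 2.3611 , w: -1.5018 -0.4895 -1.6819 3.8066 , eef: 0.1776 0.0220 0.5703 , τ: -0.6902 6.1088 -0.1473 -2.9929
step 20 , q: -0.8984 -1.4306 -0.1967 2.4351 , w: -1.3881 -0.3068 -1.3978 3.5879 , eef: 0.1697 0.0393 0.5593 , τ: -0.1879 5.5465 0.0311 -2.9679
step 21 , q: -0.9253 -1.4353 -0.2220 2.5047 , w: -1.3084 -0.1750 -1.1463 3.3638 , eef: 0.1623 0.0559 0.5491 , τ: 0.2753 5.0145 0.2029 -2.9288
step 22 , q: -0.9508 -1.4378 -0.2426 2.5698 , w: -1.2542 -0.0835 -0.9256 3.1393 , eef: 0.1554 0.0718 0.5396 , τ: 0.6938 4.5257 0.3629 -2.8787
step 23 , q: -0.9755 -1.4388 -0.2590 2.6304 , w: -1.2189 -0.0237 -0.7332 2.9182 , eef: 0.1491 0.0870 0.5307 , τ: 1.0661 4.0866 0.5084 -2.8204
step 24 , q: -0.9996 -1.4389 -0.2719 2.6867 , w: -1.2023 0.0056 -0.5714 2.6988 , eef: 0.1433 0.1014 0.5223 , τ: 1.3920 3.7049 0.6366 -2.7552
step 25 , q: -1.0235 -1.4387 -0.2819 2.7386 , w: -1.1970 0.0141 -0.4359 2.4863 , eef: 0.1380 0.1151 0.5146 , τ: 1.6751 3.3768 0.7479 -2.6858
step 26 , q: -1.0474 -1.4384 -0.2893 2.7864 , w: -1.1938 0.0126 -0.3201 2.2863 , eef: 0.1331 0.1280 0.5073 , τ: 1.9219 3.0906 0.8451 -2.6144
step 27 , q: -1.0712 -1.4381 -0.2947 2.8303 , w: -1.1894 0.0061 -0.2213 2.0999 , eef: 0.1286 0.1402 0.5004 , τ: 2.1382 2.8382 0.9304 -2.5420
step 28 , q: -1.0949 -1.4381 -0.2982 2.8707 , w: -1.1817 -0.0023 -0.1377 1.9272 , eef: 0.1245 0.1516 0.4940 , τ: 2.3295 2.6121 1.0057 -2.4691
step 29 , q: -1.1184 -1.4382 -0.3001 2.9077 , w: -1.1701 -0.0111 -0.0679 1.7674 , eef: 0.1208 0.1623 0.4879 , τ: 2.5007 2.4064 1.0727 -2.3964
step 30 , q: -1.1416 -1.4385 -0.3009 2.9416 , w: -1.1557 -0.0216 -0.0161 1.6171 , eef: 0.1174 0.1723 0.4822 , τ: 2.6549 2.2189 1.1335 -2.3237
step 31 , q: -1.1645 -1.4391 -0.3009 2.9725 , w: -1.1406 -0.0396 -0.0034 1.4659 , eef: 0.1142 0.1817 0.4769 , τ: 2.7907 2.0528 1.1925 -2.2507
step 32 , q: -1.1871 -1.4400 -0.3008 3.0005 , w: -1.1215 -0.0557 -0.0010 1.3268 , eef: 0.1114 0.1904 0.4718 , τ: 2.9208 1.8943 1.2479 -2.1816
step 33 , q: -1.2093 -1.4412 -0.3007 3.0259 , w: -1.0984 -0.0690 -0.0020 1.2011 , eef: 0.1088 0.1986 0.4670 , τ: 3.0481 1.7397 1.2999 -2.1166
step 34 , q: -1.2310 -1.4427 -0.3007 3.0488 , w: -1.0720 -0.0790 -0.0036 1.0883 , eef: 0.1064 0.2062 0.4626 , τ: 3.1732 1.5872 1.3492 -2.0557
step 35 , q: -1.2521 -1.4443 -0.3007 3.0697 , w: -1.0427 -0.0865 -0.0052 0.9869 , eef: 0.1042 0.2133 0.4583 , τ: 3.2956 1.4368 1.3962 -1.9985
step 36 , q: -1.2727 -1.4461 -0.3007 3.0886 , w: -1.0113 -0.0917 -0.0067 0.8958 , eef: 0.1022 0.2200 0.4543 , τ: 3.4145 1.2891 1.4410 -1.9447
step 37 , q: -1.2925 -1.4479 -0.3008 3.1057 , w: -0.9782 -0.0953 -0.0079 0.8139 , eef: 0.1003 0.2262 0.4504 , τ: 3.5292 1.1448 1.4838 -1.8941
step 38 , q: -1.3118 -1.4498 -0.3008 3.1213 , w: -0.9439 -0.0977 -0.0089 0.7401 , eef: 0.0985 0.2319 0.4468 , τ: 3.6390 1.0048 1.5245 -1.8464
step 39 , q: -1.3303 -1.4518 -0.3010 3.1355 , w: -0.9090 -0.0992 -0.0097 0.6736 , eef: 0.0969 0.2373 0.4434


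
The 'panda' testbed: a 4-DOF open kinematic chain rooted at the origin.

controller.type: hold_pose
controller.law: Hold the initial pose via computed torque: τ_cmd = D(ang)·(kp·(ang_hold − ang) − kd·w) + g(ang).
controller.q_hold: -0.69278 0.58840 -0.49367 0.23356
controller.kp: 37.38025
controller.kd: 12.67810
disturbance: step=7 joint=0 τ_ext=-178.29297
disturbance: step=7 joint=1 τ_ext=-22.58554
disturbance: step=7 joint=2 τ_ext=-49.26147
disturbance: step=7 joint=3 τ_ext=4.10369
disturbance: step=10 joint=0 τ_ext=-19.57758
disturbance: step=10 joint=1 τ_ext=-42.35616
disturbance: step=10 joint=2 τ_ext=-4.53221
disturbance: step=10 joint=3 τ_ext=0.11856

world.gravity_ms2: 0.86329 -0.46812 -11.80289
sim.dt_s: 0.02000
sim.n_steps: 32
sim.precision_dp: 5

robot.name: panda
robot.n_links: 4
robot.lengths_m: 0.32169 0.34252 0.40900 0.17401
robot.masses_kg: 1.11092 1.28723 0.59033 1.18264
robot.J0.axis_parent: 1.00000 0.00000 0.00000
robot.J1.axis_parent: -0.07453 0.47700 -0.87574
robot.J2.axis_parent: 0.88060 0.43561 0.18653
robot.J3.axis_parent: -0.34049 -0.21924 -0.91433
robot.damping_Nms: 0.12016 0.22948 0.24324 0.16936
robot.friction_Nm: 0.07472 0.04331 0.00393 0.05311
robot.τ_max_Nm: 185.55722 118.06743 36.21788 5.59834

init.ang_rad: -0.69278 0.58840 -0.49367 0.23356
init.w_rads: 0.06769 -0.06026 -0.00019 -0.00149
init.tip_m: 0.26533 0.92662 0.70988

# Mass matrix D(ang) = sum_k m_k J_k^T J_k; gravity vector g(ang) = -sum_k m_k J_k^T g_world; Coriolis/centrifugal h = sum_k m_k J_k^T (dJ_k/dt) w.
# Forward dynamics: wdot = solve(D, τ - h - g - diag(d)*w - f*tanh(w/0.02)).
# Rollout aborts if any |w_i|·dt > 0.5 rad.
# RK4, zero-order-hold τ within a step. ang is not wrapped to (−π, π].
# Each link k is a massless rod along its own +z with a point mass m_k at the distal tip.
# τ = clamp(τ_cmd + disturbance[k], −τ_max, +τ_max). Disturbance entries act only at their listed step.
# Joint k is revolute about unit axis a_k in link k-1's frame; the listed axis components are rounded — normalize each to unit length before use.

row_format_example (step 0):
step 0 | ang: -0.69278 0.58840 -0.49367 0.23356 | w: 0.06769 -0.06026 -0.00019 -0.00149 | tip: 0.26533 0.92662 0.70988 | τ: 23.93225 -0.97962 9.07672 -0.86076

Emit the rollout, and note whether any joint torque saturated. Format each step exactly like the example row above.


step 1 | ang: -0.69166 0.58734 -0.49305 0.23861 | w: 0.05432 -0.03948 -0.09704 -0.89632 | tip: 0.26470 0.92603 0.71091 | τ: 24.38855 -1.03238 9.23422 -0.86396
step 2 | ang: -0.69095 0.58639 -0.49130 0.25294 | w: 0.05124 -0.05565 -0.31782 -2.91228 | tip: 0.26420 0.92565 0.71154 | τ: 24.93561 -0.67733 9.39242 -0.84901
step 3 | ang: -0.69062 0.58445 -0.48841 0.27577 | w: 0.04932 -0.21379 -0.61771 -5.87328 | tip: 0.26315 0.92567 0.71184 | τ: 25.98733 1.09089 9.59107 -0.80808
step 4 | ang: -0.69082 0.57809 -0.48371 0.30864 | w: 0.03226 -0.72231 -0.92236 -9.71210 | tip: 0.25949 0.92681 0.71195 | τ: 28.13063 6.26886 9.81173 -0.70082
step 5 | ang: -0.69200 0.55981 -0.47607 0.34787 | w: -0.03507 -1.78717 -0.96896 -13.00893 | tip: 0.24858 0.93060 0.71236 | τ: 31.48579 16.68624 9.93710 -0.47199
step 6 | ang: -0.69503 0.51994 -0.46370 0.38067 | w: -0.16179 -3.07453 -0.62633 -13.46217 | tip: 0.22423 0.93848 0.71421 | τ: 34.94574 28.98462 10.37604 -0.22912
step 7 | ang: -0.70058 0.45757 -0.44629 0.39869 | w: -0.27969 -3.78090 -0.29745 -11.51946 | tip: 0.18570 0.94927 0.71784 | τ: -141.18724 13.24067 -36.21788 3.89447
step 8 | ang: -0.72682 0.37672 -0.40213 0.46549 | w: -2.22980 -5.28873 1.65131 -13.53929 | tip: 0.13778 0.96920 0.71298 | τ: 84.88635 49.72855 26.39151 -0.90228
step 9 | ang: -0.76850 0.27512 -0.35004 0.44318 | w: -1.78936 -4.87335 1.47845 -6.87498 | tip: 0.07868 0.99357 0.70359 | τ: 75.20989 42.05310 26.46257 -1.29498
step 10 | ang: -0.80073 0.18726 -0.31340 0.43569 | w: -1.31530 -3.76615 0.82104 -5.09578 | tip: 0.02954 1.00913 0.69426 | τ: 46.05853 -10.21735 20.41801 -1.34040
step 11 | ang: -0.83298 0.09573 -0.25949 0.55398 | w: -1.77773 -5.76661 1.57954 -10.44180 | tip: -0.01582 1.01924 0.68577 | τ: 61.31856 43.00818 26.25742 -0.74717
step 12 | ang: -0.86468 -0.01074 -0.21966 0.52473 | w: -1.23434 -4.53919 0.78431 -5.53751 | tip: -0.06872 1.02392 0.68262 | τ: 53.25391 32.54598 25.51419 -1.22249
step 13 | ang: -0.88569 -0.08970 -0.20031 0.51607 | w: -0.75550 -3.06543 0.02721 -4.35907 | tip: -0.10735 1.02494 0.67807 | τ: 46.70872 23.81374 23.10495 -1.33932
step 14 | ang: -0.89802 -0.14141 -0.19424 0.51744 | w: -0.38460 -1.84176 -0.48832 -4.29685 | tip: -0.13331 1.02462 0.67357 | τ: 41.66288 17.75727 20.43282 -1.29623
step 15 | ang: -0.90390 -0.17189 -0.19571 0.52455 | w: -0.11228 -0.93817 -0.82869 -4.74957 | tip: -0.14976 1.02394 0.66982 | τ: 37.76346 13.80958 18.09996 -1.19755
step 16 | ang: -0.90523 -0.18746 -0.20117 0.53504 | w: 0.07878 -0.33261 -1.06292 -5.49994 | tip: -0.15951 1.02317 0.66706 | τ: 34.65348 11.48707 16.30718 -1.08810
step 17 | ang: -0.90352 -0.19373 -0.20849 0.54760 | w: 0.20506 0.01290 -1.23391 -6.44065 | tip: -0.16498 1.02227 0.66530 | τ: 32.01363 10.50377 15.07557 -0.98198
step 18 | ang: -0.89990 -0.19537 -0.21655 0.56091 | w: 0.28472 0.14365 -1.36990 -7.46088 | tip: -0.16822 1.02104 0.66453 | τ: 29.57069 10.66629 14.35135 -0.88194
step 19 | ang: -0.89516 -0.19612 -0.22486 0.57372 | w: 0.32899 0.10431 -1.47002 -8.38283 | tip: -0.17105 1.01924 0.66468 | τ: 27.19495 11.75375 14.04213 -0.78864
step 20 | ang: -0.88989 -0.19874 -0.23318 0.58508 | w: 0.34726 -0.04451 -1.52694 -9.02596 | tip: -0.17483 1.01667 0.66567 | τ: 24.89618 13.41583 14.02617 -0.70558
step 21 | ang: -0.88446 -0.20465 -0.24148 0.59433 | w: 0.34923 -0.22153 -1.53639 -9.24308 | tip: -0.18033 1.01326 0.66736 | τ: 22.82313 15.13990 14.15557 -0.64089
step 22 | ang: -0.87907 -0.21380 -0.24971 0.60201 | w: 0.34321 -0.35626 -1.51218 -9.10618 | tip: -0.18753 1.00910 0.66954 | τ: 21.12966 16.49884 14.30359 -0.59766
step 23 | ang: -0.87381 -0.22501 -0.25791 0.60876 | w: 0.33534 -0.40887 -1.46897 -8.73733 | tip: -0.19583 1.00445 0.67191 | τ: 19.91638 17.25131 14.38396 -0.57510
step 24 | ang: -0.86866 -0.23658 -0.26610 0.61523 | w: 0.32860 -0.37473 -1.41952 -8.28224 | tip: -0.20432 0.99965 0.67423 | τ: 19.20045 17.37860 14.36239 -0.56815
step 25 | ang: -0.86360 -0.24695 -0.27426 0.62186 | w: 0.32331 -0.27376 -1.37163 -7.85086 | tip: -0.21218 0.99505 0.67631 | τ: 18.93190 17.01285 14.24973 -0.57083
step 26 | ang: -0.85861 -0.25504 -0.28234 0.62886 | w: 0.31846 -0.13436 -1.32878 -7.49973 | tip: -0.21879 0.99092 0.67800 | τ: 19.02686 16.33644 14.08155 -0.57859
step 27 | ang: -0.85371 -0.26031 -0.29027 0.63624 | w: 0.31285 0.01789 -1.29197 -7.24310 | tip: -0.22386 0.98744 0.67928 | τ: 19.39445 15.51397 13.89783 -0.58876
step 28 | ang: -0.84893 -0.26271 -0.29792 0.64416 | w: 0.30524 0.16122 -1.26438 -7.10819 | tip: -0.22730 0.98467 0.68012 | τ: 19.93704 14.70100 13.74060 -0.59858
step 29 | ang: -0.84432 -0.26252 -0.30528 0.65221 | w: 0.29553 0.28521 -1.24156 -7.03291 | tip: -0.22926 0.98262 0.68054 | τ: 20.58947 13.96198 13.62792 -0.60878
step 30 | ang: -0.83993 -0.26013 -0.31236 0.66021 | w: 0.28410 0.38778 -1.22120 -6.98365 | tip: -0.22993 0.98121 0.68059 | τ: 21.30826 13.31456 13.56137 -0.61953
step 31 | ang: -0.83579 -0.25596 -0.31916 0.66798 | w: 0.27083 0.47056 -1.19676 -6.90902 | tip: -0.22951 0.98038 0.68030 | τ: 22.07260 12.73757 13.52801 -0.63138
step 32 | ang: -0.83190 -0.25031 -0.32568 0.67553 | w: 0.25797 0.54175 -1.17402 -6.83463 | tip: -0.22816 0.98006 0.67970
any joint saturated: yes


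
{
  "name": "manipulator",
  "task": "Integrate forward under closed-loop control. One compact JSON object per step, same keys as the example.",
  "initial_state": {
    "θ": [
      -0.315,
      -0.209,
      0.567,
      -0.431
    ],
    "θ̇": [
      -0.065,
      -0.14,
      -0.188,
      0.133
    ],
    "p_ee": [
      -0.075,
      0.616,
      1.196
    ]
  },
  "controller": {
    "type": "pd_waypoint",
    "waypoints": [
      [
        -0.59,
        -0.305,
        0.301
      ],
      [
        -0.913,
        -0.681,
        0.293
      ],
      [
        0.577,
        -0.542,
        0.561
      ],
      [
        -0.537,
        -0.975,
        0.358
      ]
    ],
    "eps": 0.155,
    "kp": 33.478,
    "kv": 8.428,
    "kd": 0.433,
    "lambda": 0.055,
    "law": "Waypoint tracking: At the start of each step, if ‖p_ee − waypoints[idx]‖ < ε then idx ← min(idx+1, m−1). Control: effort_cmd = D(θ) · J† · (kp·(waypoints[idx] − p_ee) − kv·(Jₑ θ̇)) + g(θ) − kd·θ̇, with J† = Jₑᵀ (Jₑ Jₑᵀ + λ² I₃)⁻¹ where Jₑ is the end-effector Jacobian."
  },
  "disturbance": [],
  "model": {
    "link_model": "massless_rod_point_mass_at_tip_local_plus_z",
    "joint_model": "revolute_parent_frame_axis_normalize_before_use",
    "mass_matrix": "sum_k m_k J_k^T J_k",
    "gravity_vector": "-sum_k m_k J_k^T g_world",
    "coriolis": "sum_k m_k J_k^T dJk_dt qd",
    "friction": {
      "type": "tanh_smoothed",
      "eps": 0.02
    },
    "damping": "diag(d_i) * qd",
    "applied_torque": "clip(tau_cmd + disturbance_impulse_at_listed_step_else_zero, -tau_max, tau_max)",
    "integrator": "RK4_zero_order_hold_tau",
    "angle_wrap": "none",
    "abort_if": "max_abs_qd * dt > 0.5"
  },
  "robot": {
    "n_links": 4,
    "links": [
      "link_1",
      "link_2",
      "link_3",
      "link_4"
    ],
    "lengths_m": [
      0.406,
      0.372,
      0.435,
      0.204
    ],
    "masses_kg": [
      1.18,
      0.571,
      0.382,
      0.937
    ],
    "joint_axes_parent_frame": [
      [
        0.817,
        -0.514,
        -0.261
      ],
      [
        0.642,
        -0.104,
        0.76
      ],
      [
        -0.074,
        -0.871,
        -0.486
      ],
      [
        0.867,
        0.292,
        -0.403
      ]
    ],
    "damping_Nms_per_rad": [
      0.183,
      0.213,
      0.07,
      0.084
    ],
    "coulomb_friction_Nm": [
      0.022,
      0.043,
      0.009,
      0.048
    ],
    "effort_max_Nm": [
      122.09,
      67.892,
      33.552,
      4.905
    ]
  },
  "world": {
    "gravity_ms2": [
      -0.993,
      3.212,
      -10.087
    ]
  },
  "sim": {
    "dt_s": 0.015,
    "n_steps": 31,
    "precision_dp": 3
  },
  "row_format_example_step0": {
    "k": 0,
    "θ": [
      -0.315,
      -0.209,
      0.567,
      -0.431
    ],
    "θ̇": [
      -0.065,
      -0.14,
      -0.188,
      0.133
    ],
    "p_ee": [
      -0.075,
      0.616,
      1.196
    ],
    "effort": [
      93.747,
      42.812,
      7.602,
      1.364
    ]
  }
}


{"k":1,"\u03b8":[-0.309,-0.213,0.563,-0.461],"\u03b8\u0307":[0.938,-0.415,-0.332,-3.99],"p_ee":[-0.076,0.615,1.193],"effort":[86.653,39.469,5.989,2.936]}
{"k":2,"\u03b8":[-0.286,-0.226,0.56,-0.524],"\u03b8\u0307":[2.011,-1.369,-0.063,-4.308],"p_ee":[-0.082,0.609,1.189],"effort":[80.96,36.224,4.573,2.512]}
{"k":3,"\u03b8":[-0.248,-0.254,0.561,-0.59],"\u03b8\u0307":[3.08,-2.37,0.328,-4.297],"p_ee":[-0.093,0.598,1.184],"effort":[75.455,33.005,3.344,2.007]}
{"k":4,"\u03b8":[-0.194,-0.297,0.57,-0.653],"\u03b8\u0307":[4.144,-3.361,0.938,-3.977],"p_ee":[-0.107,0.582,1.178],"effort":[68.226,29.406,2.207,1.461]}
{"k":5,"\u03b8":[-0.125,-0.354,0.591,-0.709],"\u03b8\u0307":[5.117,-4.158,1.834,-3.398],"p_ee":[-0.125,0.561,1.17],"effort":[58.32,25.19,1.051,0.927]}
{"k":6,"\u03b8":[-0.042,-0.419,0.626,-0.756],"\u03b8\u0307":[5.876,-4.533,2.944,-2.733],"p_ee":[-0.145,0.536,1.159],"effort":[46.357,20.432,-0.132,0.492]}
{"k":7,"\u03b8":[0.049,-0.486,0.678,-0.794],"\u03b8\u0307":[6.338,-4.373,4.048,-2.212],"p_ee":[-0.167,0.506,1.145],"effort":[34.019,15.491,-1.208,0.236]}
{"k":8,"\u03b8":[0.146,-0.547,0.746,-0.825],"\u03b8\u0307":[6.514,-3.773,4.924,-1.959],"p_ee":[-0.189,0.471,1.128],"effort":[22.777,10.781,-2.016,0.166]}
{"k":9,"\u03b8":[0.243,-0.597,0.824,-0.854],"\u03b8\u0307":[6.483,-2.941,5.474,-1.924],"p_ee":[-0.212,0.433,1.108],"effort":[13.28,6.58,-2.485,0.217]}
{"k":10,"\u03b8":[0.339,-0.635,0.908,-0.884],"\u03b8\u0307":[6.331,-2.069,5.723,-1.991],"p_ee":[-0.236,0.393,1.086],"effort":[5.541,2.981,-2.636,0.311]}
{"k":11,"\u03b8":[0.432,-0.66,0.994,-0.914],"\u03b8\u0307":[6.121,-1.267,5.74,-2.071],"p_ee":[-0.26,0.35,1.062],"effort":[-0.695,-0.038,-2.532,0.401]}
{"k":12,"\u03b8":[0.522,-0.673,1.079,-0.945],"\u03b8\u0307":[5.891,-0.586,5.591,-2.124],"p_ee":[-0.283,0.307,1.036],"effort":[-5.731,-2.547,-2.238,0.468]}
{"k":13,"\u03b8":[0.609,-0.678,1.161,-0.977],"\u03b8\u0307":[5.659,-0.039,5.328,-2.139],"p_ee":[-0.307,0.263,1.01],"effort":[-9.825,-4.624,-1.809,0.51]}
{"k":14,"\u03b8":[0.692,-0.675,1.238,-1.009],"\u03b8\u0307":[5.438,0.372,4.988,-2.104],"p_ee":[-0.33,0.22,0.984],"effort":[-13.172,-6.327,-1.289,0.524]}
{"k":15,"\u03b8":[0.772,-0.667,1.31,-1.04],"\u03b8\u0307":[5.229,0.662,4.594,-2.046],"p_ee":[-0.353,0.177,0.957],"effort":[-15.941,-7.726,-0.716,0.526]}
{"k":16,"\u03b8":[0.849,-0.656,1.376,-1.07],"\u03b8\u0307":[5.034,0.843,4.167,-1.967],"p_ee":[-0.375,0.136,0.93],"effort":[-18.245,-8.87,-0.121,0.52]}
{"k":17,"\u03b8":[0.923,-0.643,1.435,-1.099],"\u03b8\u0307":[4.852,0.929,3.723,-1.871],"p_ee":[-0.398,0.096,0.904],"effort":[-20.168,-9.8,0.47,0.508]}
{"k":18,"\u03b8":[0.995,-0.628,1.488,-1.126],"\u03b8\u0307":[4.681,0.936,3.277,-1.761],"p_ee":[-0.419,0.058,0.878],"effort":[-21.775,-10.551,1.034,0.494]}
{"k":19,"\u03b8":[1.064,-0.615,1.534,-1.152],"\u03b8\u0307":[4.519,0.883,2.843,-1.643],"p_ee":[-0.44,0.022,0.851],"effort":[-23.117,-11.154,1.556,0.479]}
{"k":20,"\u03b8":[1.13,-0.602,1.573,-1.175],"\u03b8\u0307":[4.363,0.787,2.433,-1.521],"p_ee":[-0.461,-0.012,0.825],"effort":[-24.232,-11.633,2.023,0.466]}
{"k":21,"\u03b8":[1.194,-0.591,1.607,-1.197],"\u03b8\u0307":[4.209,0.668,2.06,-1.399],"p_ee":[-0.48,-0.044,0.8],"effort":[-25.153,-12.013,2.428,0.457]}
{"k":22,"\u03b8":[1.256,-0.582,1.636,-1.217],"\u03b8\u0307":[4.056,0.539,1.73,-1.28],"p_ee":[-0.499,-0.074,0.774],"effort":[-25.906,-12.312,2.767,0.453]}
{"k":23,"\u03b8":[1.316,-0.575,1.659,-1.236],"\u03b8\u0307":[3.9,0.414,1.449,-1.166],"p_ee":[-0.517,-0.102,0.749],"effort":[-26.51,-12.543,3.043,0.454]}
{"k":24,"\u03b8":[1.373,-0.57,1.679,-1.252],"\u03b8\u0307":[3.742,0.3,1.216,-1.061],"p_ee":[-0.534,-0.128,0.724],"effort":[-26.983,-12.719,3.26,0.46]}
{"k":25,"\u03b8":[1.428,-0.566,1.696,-1.267],"\u03b8\u0307":[3.58,0.204,1.031,-0.965],"p_ee":[-0.55,-0.151,0.699],"effort":[-27.34,-12.846,3.422,0.472]}
{"k":26,"\u03b8":[1.481,-0.563,1.711,-1.281],"\u03b8\u0307":[3.416,0.126,0.889,-0.878],"p_ee":[-0.564,-0.172,0.674],"effort":[-27.593,-12.929,3.538,0.489]}
{"k":27,"\u03b8":[1.531,-0.562,1.723,-1.294],"\u03b8\u0307":[3.25,0.067,0.784,-0.802],"p_ee":[-0.578,-0.192,0.65],"effort":[-27.753,-12.973,3.613,0.51]}
{"k":28,"\u03b8":[1.578,-0.561,1.734,-1.305],"\u03b8\u0307":[3.082,0.024,0.711,-0.735],"p_ee":[-0.59,-0.209,0.627],"effort":[-27.831,-12.98,3.654,0.535]}
{"k":29,"\u03b8":[1.623,-0.561,1.745,-1.316],"\u03b8\u0307":[2.914,-0.001,0.666,-0.679],"p_ee":[-0.602,-0.225,0.604],"effort":[-27.834,-12.956,3.666,0.563]}
{"k":30,"\u03b8":[1.666,-0.561,1.754,-1.326],"\u03b8\u0307":[2.746,-0.01,0.643,-0.633],"p_ee":[-0.612,-0.239,0.582],"effort":[-27.772,-12.904,3.654,0.595]}
{"k":31,"\u03b8":[1.706,-0.561,1.764,-1.335],"\u03b8\u0307":[2.581,-0.01,0.635,-0.592],"p_ee":[-0.621,-0.251,0.56]}


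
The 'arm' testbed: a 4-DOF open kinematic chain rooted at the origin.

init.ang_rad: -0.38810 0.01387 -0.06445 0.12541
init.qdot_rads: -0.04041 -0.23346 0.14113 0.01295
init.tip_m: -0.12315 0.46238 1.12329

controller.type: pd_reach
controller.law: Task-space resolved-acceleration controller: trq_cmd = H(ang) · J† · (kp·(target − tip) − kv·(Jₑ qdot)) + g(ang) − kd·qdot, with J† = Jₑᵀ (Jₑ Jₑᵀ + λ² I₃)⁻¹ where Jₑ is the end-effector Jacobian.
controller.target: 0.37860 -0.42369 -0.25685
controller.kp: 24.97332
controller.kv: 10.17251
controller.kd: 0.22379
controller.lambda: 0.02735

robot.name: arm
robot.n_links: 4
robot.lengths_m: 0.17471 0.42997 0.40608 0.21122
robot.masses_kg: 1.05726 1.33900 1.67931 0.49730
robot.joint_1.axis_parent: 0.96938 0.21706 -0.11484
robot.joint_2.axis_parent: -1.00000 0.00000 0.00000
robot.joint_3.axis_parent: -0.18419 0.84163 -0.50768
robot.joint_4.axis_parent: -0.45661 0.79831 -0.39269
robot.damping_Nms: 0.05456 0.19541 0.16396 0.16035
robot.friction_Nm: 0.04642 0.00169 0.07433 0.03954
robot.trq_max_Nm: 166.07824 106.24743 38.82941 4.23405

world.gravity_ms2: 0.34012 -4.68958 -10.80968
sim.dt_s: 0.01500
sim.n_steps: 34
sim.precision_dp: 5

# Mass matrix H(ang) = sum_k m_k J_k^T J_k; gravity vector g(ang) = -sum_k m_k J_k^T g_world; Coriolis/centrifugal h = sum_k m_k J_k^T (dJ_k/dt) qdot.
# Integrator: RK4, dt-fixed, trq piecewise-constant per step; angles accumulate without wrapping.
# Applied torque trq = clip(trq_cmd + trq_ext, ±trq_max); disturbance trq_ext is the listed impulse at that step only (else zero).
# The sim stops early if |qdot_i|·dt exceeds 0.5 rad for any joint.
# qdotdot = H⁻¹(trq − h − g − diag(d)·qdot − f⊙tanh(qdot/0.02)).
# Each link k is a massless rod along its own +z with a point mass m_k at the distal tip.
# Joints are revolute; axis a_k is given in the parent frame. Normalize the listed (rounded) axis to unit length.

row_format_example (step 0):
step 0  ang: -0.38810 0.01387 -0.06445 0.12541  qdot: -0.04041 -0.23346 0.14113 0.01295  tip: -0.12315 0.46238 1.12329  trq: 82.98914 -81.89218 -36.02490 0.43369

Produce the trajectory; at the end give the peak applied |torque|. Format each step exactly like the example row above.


step 1  ang: -0.38080 0.01568 -0.08525 0.18573  qdot: 0.97457 0.43524 -2.84580 7.71562  tip: -0.12157 0.45864 1.12377  trq: 81.52875 -84.82462 -38.82941 -1.17117
step 2  ang: -0.36616 0.01827 -0.14342 0.33617  qdot: 0.95799 -0.10231 -4.86480 12.10423  tip: -0.12155 0.44899 1.12255  trq: 57.37399 -63.05181 -33.92629 -1.48176
step 3  ang: -0.35320 0.01276 -0.22725 0.53138  qdot: 0.74481 -0.65587 -6.27629 13.74643  tip: -0.12668 0.43017 1.11851  trq: 25.60291 -29.86354 -17.02069 -1.05675
step 4  ang: -0.34594 -0.00250 -0.32309 0.72702  qdot: 0.21442 -1.39250 -6.50580 12.33610  tip: -0.13826 0.40280 1.11180  trq: 4.40203 -6.98982 -4.90335 -0.14196
step 5  ang: -0.34660 -0.02801 -0.41878 0.89646  qdot: -0.29851 -2.00799 -6.27375 10.32339  tip: -0.15489 0.36985 1.10376  trq: -7.53625 5.95817 1.95078 0.62985
step 6  ang: -0.35436 -0.06169 -0.51017 1.03830  qdot: -0.73200 -2.48302 -5.92890 8.65758  tip: -0.17423 0.33419 1.09474  trq: -14.18861 13.18657 5.75717 1.12123
step 7  ang: -0.36804 -0.10165 -0.59640 1.15865  qdot: -1.08910 -2.84398 -5.58300 7.44471  tip: -0.19437 0.29763 1.08451  trq: -17.90121 17.26393 7.90851 1.38823
step 8  ang: -0.38660 -0.14637 -0.67769 1.26355  qdot: -1.38371 -3.11793 -5.26753 6.58694  tip: -0.21405 0.26123 1.07279  trq: -19.90596 19.54854 9.13702 1.50611
step 9  ang: -0.40920 -0.19470 -0.75456 1.35749  qdot: -1.62947 -3.32670 -4.98931 5.97391  tip: -0.23251 0.22560 1.05944  trq: -20.86918 20.77145 9.82991 1.53184
step 10  ang: -0.43518 -0.24577 -0.82755 1.44350  qdot: -1.83722 -3.48645 -4.74778 5.52113  tip: -0.24936 0.19111 1.04441  trq: -21.16843 21.34050 10.19789 1.50344
step 11  ang: -0.46404 -0.29894 -0.89719 1.52352  qdot: -2.01519 -3.60906 -4.54026 5.17033  tip: -0.26439 0.15799 1.02779  trq: -21.02883 21.49201 10.35852 1.44515
step 12  ang: -0.49537 -0.35371 -0.96396 1.59878  qdot: -2.16959 -3.70344 -4.36353 4.88293  tip: -0.27752 0.12635 1.00968  trq: -20.59244 21.36880 10.37895 1.37212
step 13  ang: -0.52886 -0.40973 -1.02831 1.67005  qdot: -2.30507 -3.77640 -4.21440 4.63383  tip: -0.28876 0.09626 0.99023  trq: -19.95458 21.06159 10.29867 1.29364
step 14  ang: -0.56426 -0.46670 -1.09062 1.73778  qdot: -2.42513 -3.83320 -4.08989 4.40675  tip: -0.29816 0.06772 0.96961  trq: -19.18329 20.63152 10.14203 1.21534
step 15  ang: -0.60135 -0.52441 -1.15124 1.80220  qdot: -2.53229 -3.87795 -3.98724 4.19118  tip: -0.30579 0.04071 0.94797  trq: -18.32986 20.12252 9.92517 1.14049
step 16  ang: -0.63996 -0.58272 -1.21048 1.86345  qdot: -2.62831 -3.91378 -3.90391 3.98040  tip: -0.31171 0.01518 0.92547  trq: -17.43464 19.56829 9.65987 1.07095
step 17  ang: -0.67992 -0.64151 -1.26861 1.92157  qdot: -2.71430 -3.94307 -3.83758 3.77019  tip: -0.31601 -0.00895 0.90223  trq: -16.53037 18.99616 9.35574 1.00763
step 18  ang: -0.72110 -0.70070 -1.32586 1.97652  qdot: -2.79084 -3.96753 -3.78608 3.55809  tip: -0.31877 -0.03175 0.87838  trq: -15.64413 18.42942 9.02140 0.95086
step 19  ang: -0.76335 -0.76022 -1.38245 2.02829  qdot: -2.85808 -3.98835 -3.74739 3.34294  tip: -0.32005 -0.05332 0.85403  trq: -14.79845 17.88856 8.66516 0.90062
step 20  ang: -0.80654 -0.82003 -1.43855 2.07682  qdot: -2.91584 -4.00621 -3.71960 3.12458  tip: -0.31993 -0.07376 0.82928  trq: -14.01191 17.39189 8.29526 0.85664
step 21  ang: -0.85052 -0.88008 -1.49431 2.12206  qdot: -2.96365 -4.02144 -3.70089 2.90369  tip: -0.31847 -0.09316 0.80420  trq: -13.29941 16.95579 7.91996 0.81852
step 22  ang: -0.89514 -0.94034 -1.54984 2.16399  qdot: -3.00087 -4.03398 -3.68960 2.68158  tip: -0.31571 -0.11162 0.77886  trq: -12.67219 16.59450 7.54746 0.78582
step 23  ang: -0.94023 -1.00076 -1.60526 2.20259  qdot: -3.02670 -4.04344 -3.68418 2.46015  tip: -0.31173 -0.12923 0.75332  trq: -12.13766 16.31977 7.18565 0.75805
step 24  ang: -0.98562 -1.06130 -1.66063 2.23790  qdot: -3.04029 -4.04918 -3.68323 2.24168  tip: -0.30657 -0.14608 0.72761  trq: -11.69918 16.14031 6.84180 0.73478
step 25  ang: -1.03112 -1.12189 -1.71602 2.26996  qdot: -3.04076 -4.05029 -3.68552 2.02869  tip: -0.30028 -0.16224 0.70177  trq: -11.35596 16.06117 6.52215 0.71564
step 26  ang: -1.07652 -1.18246 -1.77145 2.29890  qdot: -3.02732 -4.04576 -3.68991 1.82380  tip: -0.29291 -0.17778 0.67581  trq: -11.10305 16.08324 6.23160 0.70033
step 27  ang: -1.12162 -1.24292 -1.82696 2.32484  qdot: -2.99928 -4.03452 -3.69531 1.62950  tip: -0.28453 -0.19274 0.64975  trq: -10.93155 16.20285 5.97335 0.68866
step 28  ang: -1.16618 -1.30315 -1.88255 2.34796  qdot: -2.95612 -4.01558 -3.70061 1.44802  tip: -0.27519 -0.20715 0.62360  trq: -10.82917 16.41169 5.74874 0.68055
step 29  ang: -1.20998 -1.36304 -1.93820 2.36846  qdot: -2.89758 -3.98812 -3.70459 1.28125  tip: -0.26495 -0.22104 0.59737  trq: -10.78095 16.69705 5.55724 0.67595
step 30  ang: -1.25279 -1.42245 -1.99388 2.38658  qdot: -2.82359 -3.95155 -3.70588 1.13063  tip: -0.25389 -0.23440 0.57105  trq: -10.77025 17.04234 5.39658 0.67487
step 31  ang: -1.29437 -1.48126 -2.04955 2.40257  qdot: -2.73437 -3.90564 -3.70288 0.99717  tip: -0.24208 -0.24722 0.54467  trq: -10.77982 17.42796 5.26308 0.67730
step 32  ang: -1.33451 -1.53931 -2.10512 2.41668  qdot: -2.63033 -3.85046 -3.69382 0.88152  tip: -0.22960 -0.25947 0.51825  trq: -10.79285 17.83227 5.15208 0.68314
step 33  ang: -1.37299 -1.59647 -2.16049 2.42920  qdot: -2.51208 -3.78640 -3.67674 0.78401  tip: -0.21654 -0.27112 0.49180  trq: -10.79394 18.23282 5.05835 0.69221
step 34  ang: -1.40959 -1.65262 -2.21553 2.44039  qdot: -2.38039 -3.71415 -3.64957 0.70478  tip: -0.20298 -0.28213 0.46537
max |trq| (N·m): 84.82462


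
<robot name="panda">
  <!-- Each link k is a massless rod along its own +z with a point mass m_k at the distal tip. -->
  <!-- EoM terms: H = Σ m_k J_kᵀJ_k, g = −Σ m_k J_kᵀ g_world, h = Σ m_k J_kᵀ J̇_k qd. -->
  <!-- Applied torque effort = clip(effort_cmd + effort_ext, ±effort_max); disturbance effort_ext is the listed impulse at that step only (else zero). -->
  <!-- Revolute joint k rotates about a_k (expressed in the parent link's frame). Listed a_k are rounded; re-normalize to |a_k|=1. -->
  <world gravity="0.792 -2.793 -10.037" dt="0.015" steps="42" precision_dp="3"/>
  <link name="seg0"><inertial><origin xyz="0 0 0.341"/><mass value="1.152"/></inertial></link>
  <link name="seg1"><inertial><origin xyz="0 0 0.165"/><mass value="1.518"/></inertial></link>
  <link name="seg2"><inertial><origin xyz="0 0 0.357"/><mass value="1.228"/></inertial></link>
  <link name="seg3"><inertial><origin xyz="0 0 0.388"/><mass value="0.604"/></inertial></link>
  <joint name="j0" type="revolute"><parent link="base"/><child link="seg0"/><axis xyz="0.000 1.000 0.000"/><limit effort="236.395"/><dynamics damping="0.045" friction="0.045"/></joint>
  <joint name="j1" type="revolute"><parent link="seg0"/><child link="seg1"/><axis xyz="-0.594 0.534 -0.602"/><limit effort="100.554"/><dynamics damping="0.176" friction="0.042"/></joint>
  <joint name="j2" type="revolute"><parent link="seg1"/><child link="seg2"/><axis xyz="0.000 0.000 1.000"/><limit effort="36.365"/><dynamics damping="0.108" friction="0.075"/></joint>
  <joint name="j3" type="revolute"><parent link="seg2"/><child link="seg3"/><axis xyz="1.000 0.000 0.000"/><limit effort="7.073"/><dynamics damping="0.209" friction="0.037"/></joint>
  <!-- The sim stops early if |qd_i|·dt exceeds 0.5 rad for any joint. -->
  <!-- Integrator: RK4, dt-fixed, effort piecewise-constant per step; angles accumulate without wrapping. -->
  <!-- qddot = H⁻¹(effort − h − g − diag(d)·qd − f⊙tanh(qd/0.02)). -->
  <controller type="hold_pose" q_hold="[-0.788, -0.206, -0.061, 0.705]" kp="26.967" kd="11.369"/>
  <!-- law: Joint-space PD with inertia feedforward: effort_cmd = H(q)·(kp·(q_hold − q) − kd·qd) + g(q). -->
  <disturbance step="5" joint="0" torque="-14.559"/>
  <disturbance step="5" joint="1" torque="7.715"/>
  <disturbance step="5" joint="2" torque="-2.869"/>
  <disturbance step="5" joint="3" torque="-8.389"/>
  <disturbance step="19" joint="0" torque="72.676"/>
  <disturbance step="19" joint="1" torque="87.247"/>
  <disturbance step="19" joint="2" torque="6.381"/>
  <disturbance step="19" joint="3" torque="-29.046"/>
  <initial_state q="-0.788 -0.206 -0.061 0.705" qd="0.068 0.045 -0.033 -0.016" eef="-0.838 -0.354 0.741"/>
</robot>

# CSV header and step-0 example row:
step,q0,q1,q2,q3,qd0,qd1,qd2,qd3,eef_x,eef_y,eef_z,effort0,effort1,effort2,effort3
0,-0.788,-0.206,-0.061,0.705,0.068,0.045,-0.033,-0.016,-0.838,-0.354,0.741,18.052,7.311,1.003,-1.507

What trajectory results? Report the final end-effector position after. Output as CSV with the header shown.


step,q0,q1,q2,q3,qd0,qd1,qd2,qd3,eef_x,eef_y,eef_z,effort0,effort1,effort2,effort3
1,-0.787,-0.205,-0.061,0.705,0.054,0.037,-0.004,-0.010,-0.838,-0.353,0.742,18.293,7.397,1.014,-1.521
2,-0.786,-0.205,-0.061,0.705,0.045,0.029,-0.001,-0.007,-0.837,-0.353,0.743,18.504,7.471,1.029,-1.532
3,-0.786,-0.205,-0.061,0.705,0.036,0.023,0.000,-0.005,-0.837,-0.353,0.744,18.689,7.535,1.044,-1.540
4,-0.785,-0.204,-0.061,0.705,0.029,0.017,0.000,-0.004,-0.836,-0.353,0.744,18.850,7.590,1.056,-1.547
5,-0.785,-0.204,-0.061,0.704,0.023,0.013,0.001,-0.003,-0.836,-0.353,0.744,4.432,15.352,-1.802,-7.073
6,-0.785,-0.202,-0.069,0.701,-0.056,0.293,-1.048,-0.519,-0.838,-0.351,0.744,21.651,6.352,1.545,-0.625
7,-0.786,-0.198,-0.083,0.694,-0.057,0.245,-0.773,-0.391,-0.843,-0.347,0.743,21.432,6.595,1.442,-0.805
8,-0.787,-0.194,-0.093,0.689,-0.056,0.203,-0.548,-0.291,-0.846,-0.344,0.743,21.240,6.802,1.358,-0.951
9,-0.788,-0.192,-0.100,0.685,-0.054,0.167,-0.367,-0.213,-0.849,-0.341,0.742,21.072,6.979,1.290,-1.071
10,-0.788,-0.189,-0.104,0.682,-0.050,0.134,-0.222,-0.152,-0.851,-0.340,0.742,20.925,7.130,1.235,-1.169
11,-0.789,-0.187,-0.106,0.680,-0.046,0.106,-0.109,-0.104,-0.852,-0.338,0.742,20.797,7.259,1.191,-1.250
12,-0.790,-0.186,-0.107,0.679,-0.042,0.081,-0.022,-0.066,-0.853,-0.337,0.742,20.686,7.370,1.156,-1.316
13,-0.790,-0.185,-0.107,0.678,-0.034,0.059,0.004,-0.036,-0.854,-0.336,0.742,20.588,7.464,1.140,-1.372
14,-0.791,-0.184,-0.107,0.678,-0.025,0.040,0.006,-0.015,-0.854,-0.336,0.742,20.503,7.545,1.132,-1.418
15,-0.791,-0.184,-0.107,0.678,-0.018,0.022,0.006,-0.002,-0.854,-0.336,0.741,20.429,7.614,1.125,-1.454
16,-0.791,-0.184,-0.107,0.678,-0.011,0.006,0.007,0.005,-0.854,-0.336,0.741,20.364,7.671,1.120,-1.482
17,-0.791,-0.184,-0.107,0.678,-0.006,-0.006,0.007,0.010,-0.855,-0.336,0.741,20.310,7.715,1.116,-1.504
18,-0.792,-0.184,-0.107,0.678,-0.002,-0.015,0.007,0.014,-0.854,-0.336,0.741,20.263,7.750,1.112,-1.522
19,-0.792,-0.184,-0.107,0.678,0.001,-0.022,0.007,0.018,-0.854,-0.336,0.741,92.899,95.024,7.491,-7.073
20,-0.796,-0.148,-0.100,0.719,-0.640,4.811,0.938,5.304,-0.849,-0.329,0.742,7.510,-7.311,0.027,-0.547
21,-0.805,-0.083,-0.086,0.787,-0.540,3.860,0.948,3.869,-0.838,-0.314,0.745,9.080,-5.119,0.207,-0.649
22,-0.813,-0.031,-0.072,0.837,-0.441,3.069,0.823,2.806,-0.830,-0.302,0.748,10.430,-3.280,0.372,-0.760
23,-0.818,0.010,-0.061,0.873,-0.350,2.408,0.662,2.014,-0.824,-0.292,0.750,11.602,-1.732,0.516,-0.875
24,-0.823,0.042,-0.052,0.899,-0.268,1.855,0.506,1.420,-0.820,-0.284,0.752,12.629,-0.424,0.636,-0.988
25,-0.827,0.066,-0.046,0.917,-0.197,1.393,0.366,0.972,-0.816,-0.277,0.753,13.534,0.687,0.736,-1.097
26,-0.829,0.084,-0.041,0.929,-0.136,1.009,0.248,0.632,-0.814,-0.272,0.755,14.334,1.634,0.818,-1.199
27,-0.831,0.097,-0.038,0.936,-0.086,0.691,0.152,0.373,-0.812,-0.268,0.756,15.043,2.445,0.886,-1.293
28,-0.832,0.105,-0.036,0.940,-0.045,0.428,0.075,0.175,-0.812,-0.266,0.757,15.672,3.141,0.942,-1.377
29,-0.832,0.110,-0.036,0.942,-0.012,0.213,0.017,0.025,-0.811,-0.264,0.758,16.231,3.741,0.987,-1.454
30,-0.832,0.112,-0.036,0.941,0.009,0.046,-0.002,-0.074,-0.811,-0.263,0.759,16.733,4.259,1.015,-1.531
31,-0.832,0.112,-0.036,0.940,0.022,-0.082,-0.003,-0.139,-0.811,-0.263,0.759,17.182,4.698,1.035,-1.600
32,-0.832,0.110,-0.036,0.937,0.032,-0.183,-0.002,-0.186,-0.812,-0.263,0.759,17.580,5.074,1.054,-1.659
33,-0.831,0.106,-0.036,0.934,0.039,-0.265,-0.002,-0.220,-0.812,-0.264,0.760,17.931,5.401,1.071,-1.710
34,-0.830,0.102,-0.036,0.931,0.044,-0.329,-0.001,-0.245,-0.812,-0.265,0.760,18.240,5.686,1.086,-1.752
35,-0.830,0.097,-0.036,0.927,0.048,-0.379,-0.001,-0.263,-0.813,-0.266,0.759,18.511,5.934,1.101,-1.788
36,-0.829,0.091,-0.036,0.923,0.051,-0.417,-0.001,-0.275,-0.813,-0.268,0.759,18.749,6.150,1.115,-1.817
37,-0.828,0.084,-0.036,0.919,0.052,-0.446,-0.001,-0.283,-0.814,-0.270,0.759,18.957,6.339,1.127,-1.841
38,-0.827,0.077,-0.036,0.915,0.053,-0.467,-0.001,-0.287,-0.815,-0.272,0.759,19.139,6.503,1.139,-1.861
39,-0.827,0.070,-0.036,0.910,0.054,-0.482,-0.001,-0.288,-0.815,-0.274,0.758,19.296,6.647,1.150,-1.876
40,-0.826,0.063,-0.036,0.906,0.053,-0.490,-0.001,-0.287,-0.816,-0.276,0.758,19.433,6.773,1.159,-1.888
41,-0.825,0.056,-0.036,0.902,0.053,-0.495,-0.001,-0.285,-0.816,-0.279,0.757,19.551,6.884,1.168,-1.896
42,-0.824,0.048,-0.036,0.897,0.052,-0.495,-0.001,-0.281,-0.817,-0.281,0.756,,,,
# final eef position (m): -0.817 -0.281 0.756
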